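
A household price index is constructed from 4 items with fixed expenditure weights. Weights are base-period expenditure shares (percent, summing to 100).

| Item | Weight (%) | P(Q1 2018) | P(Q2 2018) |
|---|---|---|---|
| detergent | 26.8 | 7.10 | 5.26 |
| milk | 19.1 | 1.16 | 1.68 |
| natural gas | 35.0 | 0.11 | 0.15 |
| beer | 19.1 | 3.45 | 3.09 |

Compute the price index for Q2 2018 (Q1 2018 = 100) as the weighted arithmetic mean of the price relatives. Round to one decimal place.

detergent: 26.8 × (5.26/7.10) = 26.8 × 0.740845 = 19.8546
milk: 19.1 × (1.68/1.16) = 19.1 × 1.448276 = 27.6621
natural gas: 35.0 × (0.15/0.11) = 35.0 × 1.363636 = 47.7273
beer: 19.1 × (3.09/3.45) = 19.1 × 0.895652 = 17.1070
Index = Σ wᵢ·(p₁ᵢ/p₀ᵢ) = 19.8546 + 27.6621 + 47.7273 + 17.1070 = 112.3509

112.4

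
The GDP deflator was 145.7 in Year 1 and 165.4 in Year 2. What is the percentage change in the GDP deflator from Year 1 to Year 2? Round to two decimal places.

Change = (165.4 − 145.7) / 145.7 × 100
       = 19.7 / 145.7 × 100 = 13.5209%

13.52%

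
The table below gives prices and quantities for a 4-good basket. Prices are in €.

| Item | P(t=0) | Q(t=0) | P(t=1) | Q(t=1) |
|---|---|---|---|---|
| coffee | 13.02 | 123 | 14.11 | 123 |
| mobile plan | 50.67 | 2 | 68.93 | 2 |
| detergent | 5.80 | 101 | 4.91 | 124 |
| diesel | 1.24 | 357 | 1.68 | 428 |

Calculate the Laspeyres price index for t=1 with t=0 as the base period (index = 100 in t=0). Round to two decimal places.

108.71

Laspeyres price index uses base-period quantities as weights.
ΣP(t=1)·Q(t=0) = 14.11×123 + 68.93×2 + 4.91×101 + 1.68×357 = 1735.53 + 137.86 + 495.91 + 599.76 = 2969.06
ΣP(t=0)·Q(t=0) = 13.02×123 + 50.67×2 + 5.80×101 + 1.24×357 = 1601.46 + 101.34 + 585.8 + 442.68 = 2731.28
Index = 2969.06 / 2731.28 × 100 = 108.7058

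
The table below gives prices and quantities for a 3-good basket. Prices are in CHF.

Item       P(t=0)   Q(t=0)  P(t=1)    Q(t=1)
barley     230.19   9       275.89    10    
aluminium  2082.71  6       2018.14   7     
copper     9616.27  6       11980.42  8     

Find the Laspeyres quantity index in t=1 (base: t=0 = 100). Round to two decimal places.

Laspeyres quantity index uses base-period prices as weights.
ΣP(t=0)·Q(t=1) = 230.19×10 + 2082.71×7 + 9616.27×8 = 2301.9 + 14578.97 + 76930.16 = 93811.03
ΣP(t=0)·Q(t=0) = 230.19×9 + 2082.71×6 + 9616.27×6 = 2071.71 + 12496.26 + 57697.62 = 72265.59
Index = 93811.03 / 72265.59 × 100 = 129.8142

129.81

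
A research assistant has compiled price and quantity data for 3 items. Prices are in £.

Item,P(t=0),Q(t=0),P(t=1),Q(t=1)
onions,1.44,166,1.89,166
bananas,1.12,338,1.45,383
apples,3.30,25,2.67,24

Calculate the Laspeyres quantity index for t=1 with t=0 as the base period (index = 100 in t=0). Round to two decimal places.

106.73

Laspeyres quantity index uses base-period prices as weights.
ΣP(t=0)·Q(t=1) = 1.44×166 + 1.12×383 + 3.30×24 = 239.04 + 428.96 + 79.2 = 747.2
ΣP(t=0)·Q(t=0) = 1.44×166 + 1.12×338 + 3.30×25 = 239.04 + 378.56 + 82.5 = 700.1
Index = 747.2 / 700.1 × 100 = 106.7276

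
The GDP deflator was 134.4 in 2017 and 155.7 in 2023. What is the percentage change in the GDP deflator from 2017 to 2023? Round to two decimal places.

15.85%

Change = (155.7 − 134.4) / 134.4 × 100
       = 21.3 / 134.4 × 100 = 15.8482%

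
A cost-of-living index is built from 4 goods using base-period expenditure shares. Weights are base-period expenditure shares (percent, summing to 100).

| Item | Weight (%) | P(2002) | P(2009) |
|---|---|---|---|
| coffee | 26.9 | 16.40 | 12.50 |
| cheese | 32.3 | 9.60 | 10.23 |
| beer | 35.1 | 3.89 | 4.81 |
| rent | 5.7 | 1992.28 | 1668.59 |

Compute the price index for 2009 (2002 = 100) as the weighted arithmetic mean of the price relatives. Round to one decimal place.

coffee: 26.9 × (12.50/16.40) = 26.9 × 0.762195 = 20.5030
cheese: 32.3 × (10.23/9.60) = 32.3 × 1.065625 = 34.4197
beer: 35.1 × (4.81/3.89) = 35.1 × 1.236504 = 43.4013
rent: 5.7 × (1668.59/1992.28) = 5.7 × 0.837528 = 4.7739
Index = Σ wᵢ·(p₁ᵢ/p₀ᵢ) = 20.5030 + 34.4197 + 43.4013 + 4.7739 = 103.0979

103.1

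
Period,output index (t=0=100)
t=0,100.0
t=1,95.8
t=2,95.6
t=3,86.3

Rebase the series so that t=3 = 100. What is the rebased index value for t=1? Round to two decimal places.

111.01

Rebased(t=1) = 95.8 / 86.3 × 100 = 111.0081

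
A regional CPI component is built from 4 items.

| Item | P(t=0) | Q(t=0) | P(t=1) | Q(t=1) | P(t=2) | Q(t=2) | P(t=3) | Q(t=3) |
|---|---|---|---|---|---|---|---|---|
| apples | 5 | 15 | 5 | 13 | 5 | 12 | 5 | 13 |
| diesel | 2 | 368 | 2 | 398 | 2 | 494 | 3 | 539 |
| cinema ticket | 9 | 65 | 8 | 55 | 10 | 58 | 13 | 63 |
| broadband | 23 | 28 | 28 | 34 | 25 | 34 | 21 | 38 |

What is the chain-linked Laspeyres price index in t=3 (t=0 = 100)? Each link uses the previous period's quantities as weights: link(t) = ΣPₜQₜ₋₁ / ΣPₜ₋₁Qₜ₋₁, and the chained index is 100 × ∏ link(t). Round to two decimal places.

Link t=0→t=1:
ΣP(t=1)Q(t=0) = 5×15 + 2×368 + 8×65 + 28×28 = 75 + 736 + 520 + 784 = 2115
ΣP(t=0)Q(t=0) = 5×15 + 2×368 + 9×65 + 23×28 = 75 + 736 + 585 + 644 = 2040
link = 2115/2040 = 1.036765
Link t=1→t=2:
ΣP(t=2)Q(t=1) = 5×13 + 2×398 + 10×55 + 25×34 = 65 + 796 + 550 + 850 = 2261
ΣP(t=1)Q(t=1) = 5×13 + 2×398 + 8×55 + 28×34 = 65 + 796 + 440 + 952 = 2253
link = 2261/2253 = 1.003551
Link t=2→t=3:
ΣP(t=3)Q(t=2) = 5×12 + 3×494 + 13×58 + 21×34 = 60 + 1482 + 754 + 714 = 3010
ΣP(t=2)Q(t=2) = 5×12 + 2×494 + 10×58 + 25×34 = 60 + 988 + 580 + 850 = 2478
link = 3010/2478 = 1.214689
Chained index = 100 × 1.036765 × 1.003551 × 1.214689 = 126.3819

126.38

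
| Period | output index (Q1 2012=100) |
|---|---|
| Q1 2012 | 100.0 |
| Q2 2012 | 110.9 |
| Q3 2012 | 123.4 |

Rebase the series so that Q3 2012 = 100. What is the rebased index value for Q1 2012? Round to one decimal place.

81.0

Rebased(Q1 2012) = 100.0 / 123.4 × 100 = 81.0373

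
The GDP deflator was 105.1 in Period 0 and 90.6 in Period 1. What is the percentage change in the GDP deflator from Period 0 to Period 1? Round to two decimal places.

-13.80%

Change = (90.6 − 105.1) / 105.1 × 100
       = -14.5 / 105.1 × 100 = -13.7964%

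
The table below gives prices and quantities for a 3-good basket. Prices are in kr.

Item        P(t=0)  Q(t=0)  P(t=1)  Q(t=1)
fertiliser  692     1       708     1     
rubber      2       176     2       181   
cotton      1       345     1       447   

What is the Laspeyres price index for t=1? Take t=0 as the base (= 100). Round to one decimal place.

Laspeyres price index uses base-period quantities as weights.
ΣP(t=1)·Q(t=0) = 708×1 + 2×176 + 1×345 = 708 + 352 + 345 = 1405
ΣP(t=0)·Q(t=0) = 692×1 + 2×176 + 1×345 = 692 + 352 + 345 = 1389
Index = 1405 / 1389 × 100 = 101.1519

101.2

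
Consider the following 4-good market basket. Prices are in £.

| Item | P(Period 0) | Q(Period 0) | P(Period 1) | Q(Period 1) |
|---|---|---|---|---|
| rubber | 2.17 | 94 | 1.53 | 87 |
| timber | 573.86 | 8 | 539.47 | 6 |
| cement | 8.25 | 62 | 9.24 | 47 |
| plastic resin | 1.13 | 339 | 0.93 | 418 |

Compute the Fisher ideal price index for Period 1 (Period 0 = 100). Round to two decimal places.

Laspeyres component (base-period weights):
ΣP(Period 1)Q(Period 0) = 1.53×94 + 539.47×8 + 9.24×62 + 0.93×339 = 143.82 + 4315.76 + 572.88 + 315.27 = 5347.73
ΣP(Period 0)Q(Period 0) = 2.17×94 + 573.86×8 + 8.25×62 + 1.13×339 = 203.98 + 4590.88 + 511.5 + 383.07 = 5689.43
L = 5347.73 / 5689.43 × 100 = 93.9941
Paasche component (current-period weights):
ΣP(Period 1)Q(Period 1) = 1.53×87 + 539.47×6 + 9.24×47 + 0.93×418 = 133.11 + 3236.82 + 434.28 + 388.74 = 4192.95
ΣP(Period 0)Q(Period 1) = 2.17×87 + 573.86×6 + 8.25×47 + 1.13×418 = 188.79 + 3443.16 + 387.75 + 472.34 = 4492.04
P = 4192.95 / 4492.04 × 100 = 93.3418
Fisher = √(L × P) = √(93.9941 × 93.3418) = 93.6674

93.67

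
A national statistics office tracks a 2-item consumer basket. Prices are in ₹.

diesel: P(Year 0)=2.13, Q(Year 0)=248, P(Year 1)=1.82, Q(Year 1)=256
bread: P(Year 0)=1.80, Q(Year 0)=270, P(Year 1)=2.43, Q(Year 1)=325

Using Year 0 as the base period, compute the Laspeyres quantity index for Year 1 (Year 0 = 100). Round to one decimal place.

111.4

Laspeyres quantity index uses base-period prices as weights.
ΣP(Year 0)·Q(Year 1) = 2.13×256 + 1.80×325 = 545.28 + 585 = 1130.28
ΣP(Year 0)·Q(Year 0) = 2.13×248 + 1.80×270 = 528.24 + 486 = 1014.24
Index = 1130.28 / 1014.24 × 100 = 111.4411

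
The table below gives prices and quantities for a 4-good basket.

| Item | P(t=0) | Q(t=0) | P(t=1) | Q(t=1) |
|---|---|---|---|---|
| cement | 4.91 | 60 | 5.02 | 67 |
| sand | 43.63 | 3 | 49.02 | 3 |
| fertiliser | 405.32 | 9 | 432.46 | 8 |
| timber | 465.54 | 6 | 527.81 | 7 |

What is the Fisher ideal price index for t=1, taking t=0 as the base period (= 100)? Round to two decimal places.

Laspeyres component (base-period weights):
ΣP(t=1)Q(t=0) = 5.02×60 + 49.02×3 + 432.46×9 + 527.81×6 = 301.2 + 147.06 + 3892.14 + 3166.86 = 7507.26
ΣP(t=0)Q(t=0) = 4.91×60 + 43.63×3 + 405.32×9 + 465.54×6 = 294.6 + 130.89 + 3647.88 + 2793.24 = 6866.61
L = 7507.26 / 6866.61 × 100 = 109.3299
Paasche component (current-period weights):
ΣP(t=1)Q(t=1) = 5.02×67 + 49.02×3 + 432.46×8 + 527.81×7 = 336.34 + 147.06 + 3459.68 + 3694.67 = 7637.75
ΣP(t=0)Q(t=1) = 4.91×67 + 43.63×3 + 405.32×8 + 465.54×7 = 328.97 + 130.89 + 3242.56 + 3258.78 = 6961.2
P = 7637.75 / 6961.2 × 100 = 109.7189
Fisher = √(L × P) = √(109.3299 × 109.7189) = 109.5242

109.52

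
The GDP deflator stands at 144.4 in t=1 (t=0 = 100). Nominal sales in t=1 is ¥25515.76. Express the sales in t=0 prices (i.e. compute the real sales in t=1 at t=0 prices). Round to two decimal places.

Real = Nominal ÷ (Index/100) = 25515.76 ÷ (144.4/100)
     = 25515.76 ÷ 1.444 = 17670.1939

17670.19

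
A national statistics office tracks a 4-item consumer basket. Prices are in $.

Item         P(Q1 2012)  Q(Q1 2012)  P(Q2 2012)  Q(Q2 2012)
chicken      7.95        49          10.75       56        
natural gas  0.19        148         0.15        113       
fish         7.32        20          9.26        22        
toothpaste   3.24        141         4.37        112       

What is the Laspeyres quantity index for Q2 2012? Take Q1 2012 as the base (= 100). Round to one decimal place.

Laspeyres quantity index uses base-period prices as weights.
ΣP(Q1 2012)·Q(Q2 2012) = 7.95×56 + 0.19×113 + 7.32×22 + 3.24×112 = 445.2 + 21.47 + 161.04 + 362.88 = 990.59
ΣP(Q1 2012)·Q(Q1 2012) = 7.95×49 + 0.19×148 + 7.32×20 + 3.24×141 = 389.55 + 28.12 + 146.4 + 456.84 = 1020.91
Index = 990.59 / 1020.91 × 100 = 97.0301

97.0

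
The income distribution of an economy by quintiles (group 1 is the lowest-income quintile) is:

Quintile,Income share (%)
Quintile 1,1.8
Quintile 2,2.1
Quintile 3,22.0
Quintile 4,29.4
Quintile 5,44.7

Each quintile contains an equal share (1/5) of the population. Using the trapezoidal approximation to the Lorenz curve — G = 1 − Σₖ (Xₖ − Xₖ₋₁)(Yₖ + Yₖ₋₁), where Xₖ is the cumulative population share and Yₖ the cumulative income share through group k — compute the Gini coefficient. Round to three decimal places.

Cumulative income shares Yₖ: 0.0180, 0.0390, 0.2590, 0.5530, 1.0000
Σ (Xₖ−Xₖ₋₁)(Yₖ+Yₖ₋₁) = (1/5)(0.0180+0.0000) + (1/5)(0.0390+0.0180) + (1/5)(0.2590+0.0390) + (1/5)(0.5530+0.2590) + (1/5)(1.0000+0.5530)
  = 0.0036 + 0.0114 + 0.0596 + 0.1624 + 0.3106 = 0.5476
G = 1 − 0.5476 = 0.4524

0.452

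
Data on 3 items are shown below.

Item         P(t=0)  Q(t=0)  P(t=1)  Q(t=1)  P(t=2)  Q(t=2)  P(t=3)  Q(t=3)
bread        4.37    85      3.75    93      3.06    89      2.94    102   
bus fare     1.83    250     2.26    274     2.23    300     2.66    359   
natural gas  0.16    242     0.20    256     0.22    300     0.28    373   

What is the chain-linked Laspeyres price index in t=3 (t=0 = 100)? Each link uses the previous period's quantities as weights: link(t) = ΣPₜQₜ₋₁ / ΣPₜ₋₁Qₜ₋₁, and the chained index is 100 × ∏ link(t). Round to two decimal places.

Link t=0→t=1:
ΣP(t=1)Q(t=0) = 3.75×85 + 2.26×250 + 0.20×242 = 318.75 + 565 + 48.4 = 932.15
ΣP(t=0)Q(t=0) = 4.37×85 + 1.83×250 + 0.16×242 = 371.45 + 457.5 + 38.72 = 867.67
link = 932.15/867.67 = 1.074314
Link t=1→t=2:
ΣP(t=2)Q(t=1) = 3.06×93 + 2.23×274 + 0.22×256 = 284.58 + 611.02 + 56.32 = 951.92
ΣP(t=1)Q(t=1) = 3.75×93 + 2.26×274 + 0.20×256 = 348.75 + 619.24 + 51.2 = 1019.19
link = 951.92/1019.19 = 0.933997
Link t=2→t=3:
ΣP(t=3)Q(t=2) = 2.94×89 + 2.66×300 + 0.28×300 = 261.66 + 798 + 84 = 1143.66
ΣP(t=2)Q(t=2) = 3.06×89 + 2.23×300 + 0.22×300 = 272.34 + 669 + 66 = 1007.34
link = 1143.66/1007.34 = 1.135327
Chained index = 100 × 1.074314 × 0.933997 × 1.135327 = 113.9193

113.92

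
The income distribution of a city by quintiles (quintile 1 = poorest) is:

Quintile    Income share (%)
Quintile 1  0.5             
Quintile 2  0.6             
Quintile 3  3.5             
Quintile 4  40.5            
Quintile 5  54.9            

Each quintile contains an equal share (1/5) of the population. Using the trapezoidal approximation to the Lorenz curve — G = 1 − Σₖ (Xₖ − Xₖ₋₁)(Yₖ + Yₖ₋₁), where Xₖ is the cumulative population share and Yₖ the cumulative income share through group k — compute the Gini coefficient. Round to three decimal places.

0.595

Cumulative income shares Yₖ: 0.0050, 0.0110, 0.0460, 0.4510, 1.0000
Σ (Xₖ−Xₖ₋₁)(Yₖ+Yₖ₋₁) = (1/5)(0.0050+0.0000) + (1/5)(0.0110+0.0050) + (1/5)(0.0460+0.0110) + (1/5)(0.4510+0.0460) + (1/5)(1.0000+0.4510)
  = 0.0010 + 0.0032 + 0.0114 + 0.0994 + 0.2902 = 0.4052
G = 1 − 0.4052 = 0.5948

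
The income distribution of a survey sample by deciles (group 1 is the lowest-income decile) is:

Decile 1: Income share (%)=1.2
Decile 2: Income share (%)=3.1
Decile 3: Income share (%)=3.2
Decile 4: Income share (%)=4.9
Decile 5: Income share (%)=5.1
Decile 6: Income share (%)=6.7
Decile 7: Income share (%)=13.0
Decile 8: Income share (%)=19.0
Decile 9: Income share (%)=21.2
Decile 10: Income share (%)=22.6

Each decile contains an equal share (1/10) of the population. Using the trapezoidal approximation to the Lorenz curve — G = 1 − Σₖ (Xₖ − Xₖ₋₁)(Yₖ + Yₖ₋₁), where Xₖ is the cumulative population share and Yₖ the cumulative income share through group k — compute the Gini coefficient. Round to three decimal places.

0.424

Cumulative income shares Yₖ: 0.0120, 0.0430, 0.0750, 0.1240, 0.1750, 0.2420, 0.3720, 0.5620, 0.7740, 1.0000
Σ (Xₖ−Xₖ₋₁)(Yₖ+Yₖ₋₁) = (1/10)(0.0120+0.0000) + (1/10)(0.0430+0.0120) + (1/10)(0.0750+0.0430) + (1/10)(0.1240+0.0750) + (1/10)(0.1750+0.1240) + (1/10)(0.2420+0.1750) + (1/10)(0.3720+0.2420) + (1/10)(0.5620+0.3720) + (1/10)(0.7740+0.5620) + (1/10)(1.0000+0.7740)
  = 0.0012 + 0.0055 + 0.0118 + 0.0199 + 0.0299 + 0.0417 + 0.0614 + 0.0934 + 0.1336 + 0.1774 = 0.5758
G = 1 − 0.5758 = 0.4242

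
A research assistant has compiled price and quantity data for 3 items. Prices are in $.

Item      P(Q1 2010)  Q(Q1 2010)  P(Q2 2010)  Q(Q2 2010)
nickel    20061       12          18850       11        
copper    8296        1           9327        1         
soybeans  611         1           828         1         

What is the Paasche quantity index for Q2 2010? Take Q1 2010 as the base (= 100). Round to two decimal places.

92.02

Paasche quantity index uses current-period prices as weights.
ΣP(Q2 2010)·Q(Q2 2010) = 18850×11 + 9327×1 + 828×1 = 207350 + 9327 + 828 = 217505
ΣP(Q2 2010)·Q(Q1 2010) = 18850×12 + 9327×1 + 828×1 = 226200 + 9327 + 828 = 236355
Index = 217505 / 236355 × 100 = 92.0247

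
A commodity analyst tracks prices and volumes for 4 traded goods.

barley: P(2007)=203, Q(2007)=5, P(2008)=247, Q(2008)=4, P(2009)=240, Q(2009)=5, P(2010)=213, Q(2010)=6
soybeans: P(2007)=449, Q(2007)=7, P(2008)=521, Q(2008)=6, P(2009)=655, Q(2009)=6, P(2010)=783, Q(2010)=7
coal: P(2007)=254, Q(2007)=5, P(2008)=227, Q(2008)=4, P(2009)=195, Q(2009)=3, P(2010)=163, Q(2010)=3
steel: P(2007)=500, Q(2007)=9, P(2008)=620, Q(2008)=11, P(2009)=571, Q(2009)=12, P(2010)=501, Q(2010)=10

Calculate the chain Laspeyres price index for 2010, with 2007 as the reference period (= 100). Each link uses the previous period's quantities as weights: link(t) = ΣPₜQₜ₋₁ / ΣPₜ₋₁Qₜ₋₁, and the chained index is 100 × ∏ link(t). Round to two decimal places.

Link 2007→2008:
ΣP(2008)Q(2007) = 247×5 + 521×7 + 227×5 + 620×9 = 1235 + 3647 + 1135 + 5580 = 11597
ΣP(2007)Q(2007) = 203×5 + 449×7 + 254×5 + 500×9 = 1015 + 3143 + 1270 + 4500 = 9928
link = 11597/9928 = 1.168110
Link 2008→2009:
ΣP(2009)Q(2008) = 240×4 + 655×6 + 195×4 + 571×11 = 960 + 3930 + 780 + 6281 = 11951
ΣP(2008)Q(2008) = 247×4 + 521×6 + 227×4 + 620×11 = 988 + 3126 + 908 + 6820 = 11842
link = 11951/11842 = 1.009205
Link 2009→2010:
ΣP(2010)Q(2009) = 213×5 + 783×6 + 163×3 + 501×12 = 1065 + 4698 + 489 + 6012 = 12264
ΣP(2009)Q(2009) = 240×5 + 655×6 + 195×3 + 571×12 = 1200 + 3930 + 585 + 6852 = 12567
link = 12264/12567 = 0.975889
Chained index = 100 × 1.168110 × 1.009205 × 0.975889 = 115.0439

115.04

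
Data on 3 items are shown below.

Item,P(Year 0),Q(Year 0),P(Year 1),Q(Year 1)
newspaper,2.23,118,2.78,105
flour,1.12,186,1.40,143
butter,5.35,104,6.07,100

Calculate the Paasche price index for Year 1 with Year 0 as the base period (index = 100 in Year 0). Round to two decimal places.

118.27

Paasche price index uses current-period quantities as weights.
ΣP(Year 1)·Q(Year 1) = 2.78×105 + 1.40×143 + 6.07×100 = 291.9 + 200.2 + 607 = 1099.1
ΣP(Year 0)·Q(Year 1) = 2.23×105 + 1.12×143 + 5.35×100 = 234.15 + 160.16 + 535 = 929.31
Index = 1099.1 / 929.31 × 100 = 118.2705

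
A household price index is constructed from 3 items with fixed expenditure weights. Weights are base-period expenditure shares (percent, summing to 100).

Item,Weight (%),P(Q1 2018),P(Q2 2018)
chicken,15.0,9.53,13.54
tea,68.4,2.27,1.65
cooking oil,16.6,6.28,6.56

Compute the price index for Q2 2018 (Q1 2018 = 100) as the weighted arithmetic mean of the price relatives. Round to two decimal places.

88.37

chicken: 15.0 × (13.54/9.53) = 15.0 × 1.420776 = 21.3116
tea: 68.4 × (1.65/2.27) = 68.4 × 0.726872 = 49.7181
cooking oil: 16.6 × (6.56/6.28) = 16.6 × 1.044586 = 17.3401
Index = Σ wᵢ·(p₁ᵢ/p₀ᵢ) = 21.3116 + 49.7181 + 17.3401 = 88.3698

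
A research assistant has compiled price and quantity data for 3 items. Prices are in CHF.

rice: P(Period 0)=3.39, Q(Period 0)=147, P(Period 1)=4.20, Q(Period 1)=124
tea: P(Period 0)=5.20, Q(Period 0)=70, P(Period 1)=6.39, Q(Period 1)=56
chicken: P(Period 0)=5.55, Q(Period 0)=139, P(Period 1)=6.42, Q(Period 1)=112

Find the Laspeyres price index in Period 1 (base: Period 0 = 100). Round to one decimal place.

119.8

Laspeyres price index uses base-period quantities as weights.
ΣP(Period 1)·Q(Period 0) = 4.20×147 + 6.39×70 + 6.42×139 = 617.4 + 447.3 + 892.38 = 1957.08
ΣP(Period 0)·Q(Period 0) = 3.39×147 + 5.20×70 + 5.55×139 = 498.33 + 364 + 771.45 = 1633.78
Index = 1957.08 / 1633.78 × 100 = 119.7885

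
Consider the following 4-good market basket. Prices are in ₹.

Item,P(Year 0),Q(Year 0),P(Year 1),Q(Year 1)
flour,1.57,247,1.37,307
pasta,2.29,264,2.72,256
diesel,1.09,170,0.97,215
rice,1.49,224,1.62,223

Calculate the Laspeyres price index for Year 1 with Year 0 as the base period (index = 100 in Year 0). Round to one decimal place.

104.8

Laspeyres price index uses base-period quantities as weights.
ΣP(Year 1)·Q(Year 0) = 1.37×247 + 2.72×264 + 0.97×170 + 1.62×224 = 338.39 + 718.08 + 164.9 + 362.88 = 1584.25
ΣP(Year 0)·Q(Year 0) = 1.57×247 + 2.29×264 + 1.09×170 + 1.49×224 = 387.79 + 604.56 + 185.3 + 333.76 = 1511.41
Index = 1584.25 / 1511.41 × 100 = 104.8193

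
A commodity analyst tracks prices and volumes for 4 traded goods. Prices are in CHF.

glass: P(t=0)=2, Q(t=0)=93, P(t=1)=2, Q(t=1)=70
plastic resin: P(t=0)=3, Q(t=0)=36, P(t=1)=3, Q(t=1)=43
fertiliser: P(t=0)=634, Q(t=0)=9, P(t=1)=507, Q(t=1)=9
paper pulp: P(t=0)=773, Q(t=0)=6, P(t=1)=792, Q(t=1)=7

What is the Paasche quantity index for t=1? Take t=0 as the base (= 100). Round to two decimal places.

Paasche quantity index uses current-period prices as weights.
ΣP(t=1)·Q(t=1) = 2×70 + 3×43 + 507×9 + 792×7 = 140 + 129 + 4563 + 5544 = 10376
ΣP(t=1)·Q(t=0) = 2×93 + 3×36 + 507×9 + 792×6 = 186 + 108 + 4563 + 4752 = 9609
Index = 10376 / 9609 × 100 = 107.9821

107.98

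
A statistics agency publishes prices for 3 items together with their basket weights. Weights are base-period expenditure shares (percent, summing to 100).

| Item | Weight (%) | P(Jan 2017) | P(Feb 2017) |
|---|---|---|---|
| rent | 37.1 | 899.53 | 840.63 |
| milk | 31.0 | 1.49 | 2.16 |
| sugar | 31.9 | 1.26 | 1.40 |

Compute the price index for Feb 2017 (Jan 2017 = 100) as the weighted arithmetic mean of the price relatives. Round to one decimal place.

115.1

rent: 37.1 × (840.63/899.53) = 37.1 × 0.934521 = 34.6707
milk: 31.0 × (2.16/1.49) = 31.0 × 1.449664 = 44.9396
sugar: 31.9 × (1.40/1.26) = 31.9 × 1.111111 = 35.4444
Index = Σ wᵢ·(p₁ᵢ/p₀ᵢ) = 34.6707 + 44.9396 + 35.4444 = 115.0548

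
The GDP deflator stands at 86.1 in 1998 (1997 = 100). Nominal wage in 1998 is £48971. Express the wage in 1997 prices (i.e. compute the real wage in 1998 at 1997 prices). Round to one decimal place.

56876.9

Real = Nominal ÷ (Index/100) = 48971 ÷ (86.1/100)
     = 48971 ÷ 0.861 = 56876.8873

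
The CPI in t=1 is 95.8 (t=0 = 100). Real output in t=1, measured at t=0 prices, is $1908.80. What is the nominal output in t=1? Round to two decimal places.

1828.63

Nominal = Real × (Index/100) = 1908.80 × (95.8/100)
        = 1908.80 × 0.958 = 1828.6304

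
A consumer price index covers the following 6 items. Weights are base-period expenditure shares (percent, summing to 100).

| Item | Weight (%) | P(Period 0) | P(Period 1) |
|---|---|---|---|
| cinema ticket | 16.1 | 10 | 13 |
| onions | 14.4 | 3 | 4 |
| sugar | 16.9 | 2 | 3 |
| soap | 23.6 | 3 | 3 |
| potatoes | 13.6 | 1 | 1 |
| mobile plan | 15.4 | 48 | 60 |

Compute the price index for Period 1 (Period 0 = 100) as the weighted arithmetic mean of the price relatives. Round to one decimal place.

121.9

cinema ticket: 16.1 × (13/10) = 16.1 × 1.300000 = 20.9300
onions: 14.4 × (4/3) = 14.4 × 1.333333 = 19.2000
sugar: 16.9 × (3/2) = 16.9 × 1.500000 = 25.3500
soap: 23.6 × (3/3) = 23.6 × 1.000000 = 23.6000
potatoes: 13.6 × (1/1) = 13.6 × 1.000000 = 13.6000
mobile plan: 15.4 × (60/48) = 15.4 × 1.250000 = 19.2500
Index = Σ wᵢ·(p₁ᵢ/p₀ᵢ) = 20.9300 + 19.2000 + 25.3500 + 23.6000 + 13.6000 + 19.2500 = 121.9300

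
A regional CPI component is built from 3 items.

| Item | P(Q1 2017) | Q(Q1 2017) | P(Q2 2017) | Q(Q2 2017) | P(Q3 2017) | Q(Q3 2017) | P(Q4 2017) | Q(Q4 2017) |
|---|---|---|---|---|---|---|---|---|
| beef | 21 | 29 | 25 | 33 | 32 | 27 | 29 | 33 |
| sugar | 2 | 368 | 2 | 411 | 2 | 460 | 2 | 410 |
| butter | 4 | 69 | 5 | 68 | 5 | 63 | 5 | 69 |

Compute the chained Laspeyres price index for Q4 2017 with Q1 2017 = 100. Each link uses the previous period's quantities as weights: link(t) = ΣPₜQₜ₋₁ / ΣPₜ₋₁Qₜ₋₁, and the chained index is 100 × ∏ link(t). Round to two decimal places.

Link Q1 2017→Q2 2017:
ΣP(Q2 2017)Q(Q1 2017) = 25×29 + 2×368 + 5×69 = 725 + 736 + 345 = 1806
ΣP(Q1 2017)Q(Q1 2017) = 21×29 + 2×368 + 4×69 = 609 + 736 + 276 = 1621
link = 1806/1621 = 1.114127
Link Q2 2017→Q3 2017:
ΣP(Q3 2017)Q(Q2 2017) = 32×33 + 2×411 + 5×68 = 1056 + 822 + 340 = 2218
ΣP(Q2 2017)Q(Q2 2017) = 25×33 + 2×411 + 5×68 = 825 + 822 + 340 = 1987
link = 2218/1987 = 1.116256
Link Q3 2017→Q4 2017:
ΣP(Q4 2017)Q(Q3 2017) = 29×27 + 2×460 + 5×63 = 783 + 920 + 315 = 2018
ΣP(Q3 2017)Q(Q3 2017) = 32×27 + 2×460 + 5×63 = 864 + 920 + 315 = 2099
link = 2018/2099 = 0.961410
Chained index = 100 × 1.114127 × 1.116256 × 0.961410 = 119.5658

119.57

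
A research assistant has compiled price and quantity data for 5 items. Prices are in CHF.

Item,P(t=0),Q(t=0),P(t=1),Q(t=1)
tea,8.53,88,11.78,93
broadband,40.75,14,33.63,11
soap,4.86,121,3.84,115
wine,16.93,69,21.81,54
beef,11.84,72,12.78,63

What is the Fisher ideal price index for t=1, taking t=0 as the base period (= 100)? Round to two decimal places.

112.15

Laspeyres component (base-period weights):
ΣP(t=1)Q(t=0) = 11.78×88 + 33.63×14 + 3.84×121 + 21.81×69 + 12.78×72 = 1036.64 + 470.82 + 464.64 + 1504.89 + 920.16 = 4397.15
ΣP(t=0)Q(t=0) = 8.53×88 + 40.75×14 + 4.86×121 + 16.93×69 + 11.84×72 = 750.64 + 570.5 + 588.06 + 1168.17 + 852.48 = 3929.85
L = 4397.15 / 3929.85 × 100 = 111.8910
Paasche component (current-period weights):
ΣP(t=1)Q(t=1) = 11.78×93 + 33.63×11 + 3.84×115 + 21.81×54 + 12.78×63 = 1095.54 + 369.93 + 441.6 + 1177.74 + 805.14 = 3889.95
ΣP(t=0)Q(t=1) = 8.53×93 + 40.75×11 + 4.86×115 + 16.93×54 + 11.84×63 = 793.29 + 448.25 + 558.9 + 914.22 + 745.92 = 3460.58
P = 3889.95 / 3460.58 × 100 = 112.4075
Fisher = √(L × P) = √(111.8910 × 112.4075) = 112.1490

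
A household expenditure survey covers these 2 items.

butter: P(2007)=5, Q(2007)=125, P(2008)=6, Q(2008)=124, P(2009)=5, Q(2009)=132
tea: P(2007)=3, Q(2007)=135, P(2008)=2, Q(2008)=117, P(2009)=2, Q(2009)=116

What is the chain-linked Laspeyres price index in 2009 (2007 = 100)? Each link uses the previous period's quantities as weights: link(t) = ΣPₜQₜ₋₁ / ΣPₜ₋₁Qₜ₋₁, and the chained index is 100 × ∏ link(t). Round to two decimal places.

86.47

Link 2007→2008:
ΣP(2008)Q(2007) = 6×125 + 2×135 = 750 + 270 = 1020
ΣP(2007)Q(2007) = 5×125 + 3×135 = 625 + 405 = 1030
link = 1020/1030 = 0.990291
Link 2008→2009:
ΣP(2009)Q(2008) = 5×124 + 2×117 = 620 + 234 = 854
ΣP(2008)Q(2008) = 6×124 + 2×117 = 744 + 234 = 978
link = 854/978 = 0.873211
Chained index = 100 × 0.990291 × 0.873211 = 86.4733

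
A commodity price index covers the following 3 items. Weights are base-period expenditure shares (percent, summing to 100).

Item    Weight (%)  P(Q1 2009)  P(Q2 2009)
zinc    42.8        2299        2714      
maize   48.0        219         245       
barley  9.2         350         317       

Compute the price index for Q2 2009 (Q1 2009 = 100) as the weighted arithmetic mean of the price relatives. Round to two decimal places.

zinc: 42.8 × (2714/2299) = 42.8 × 1.180513 = 50.5260
maize: 48.0 × (245/219) = 48.0 × 1.118721 = 53.6986
barley: 9.2 × (317/350) = 9.2 × 0.905714 = 8.3326
Index = Σ wᵢ·(p₁ᵢ/p₀ᵢ) = 50.5260 + 53.6986 + 8.3326 = 112.5572

112.56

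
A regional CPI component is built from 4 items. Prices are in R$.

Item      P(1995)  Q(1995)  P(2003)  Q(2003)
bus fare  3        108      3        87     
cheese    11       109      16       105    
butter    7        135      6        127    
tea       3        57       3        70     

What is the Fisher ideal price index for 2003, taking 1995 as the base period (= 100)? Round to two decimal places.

Laspeyres component (base-period weights):
ΣP(2003)Q(1995) = 3×108 + 16×109 + 6×135 + 3×57 = 324 + 1744 + 810 + 171 = 3049
ΣP(1995)Q(1995) = 3×108 + 11×109 + 7×135 + 3×57 = 324 + 1199 + 945 + 171 = 2639
L = 3049 / 2639 × 100 = 115.5362
Paasche component (current-period weights):
ΣP(2003)Q(2003) = 3×87 + 16×105 + 6×127 + 3×70 = 261 + 1680 + 762 + 210 = 2913
ΣP(1995)Q(2003) = 3×87 + 11×105 + 7×127 + 3×70 = 261 + 1155 + 889 + 210 = 2515
P = 2913 / 2515 × 100 = 115.8250
Fisher = √(L × P) = √(115.5362 × 115.8250) = 115.6805

115.68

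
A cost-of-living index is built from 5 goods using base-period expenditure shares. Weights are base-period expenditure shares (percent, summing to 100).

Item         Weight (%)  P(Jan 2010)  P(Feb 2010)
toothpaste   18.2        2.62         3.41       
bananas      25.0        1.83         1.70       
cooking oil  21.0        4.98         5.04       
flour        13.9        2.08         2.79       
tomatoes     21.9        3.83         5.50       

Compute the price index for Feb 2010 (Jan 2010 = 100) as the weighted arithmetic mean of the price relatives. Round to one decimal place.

118.3

toothpaste: 18.2 × (3.41/2.62) = 18.2 × 1.301527 = 23.6878
bananas: 25.0 × (1.70/1.83) = 25.0 × 0.928962 = 23.2240
cooking oil: 21.0 × (5.04/4.98) = 21.0 × 1.012048 = 21.2530
flour: 13.9 × (2.79/2.08) = 13.9 × 1.341346 = 18.6447
tomatoes: 21.9 × (5.50/3.83) = 21.9 × 1.436031 = 31.4491
Index = Σ wᵢ·(p₁ᵢ/p₀ᵢ) = 23.6878 + 23.2240 + 21.2530 + 18.6447 + 31.4491 = 118.2586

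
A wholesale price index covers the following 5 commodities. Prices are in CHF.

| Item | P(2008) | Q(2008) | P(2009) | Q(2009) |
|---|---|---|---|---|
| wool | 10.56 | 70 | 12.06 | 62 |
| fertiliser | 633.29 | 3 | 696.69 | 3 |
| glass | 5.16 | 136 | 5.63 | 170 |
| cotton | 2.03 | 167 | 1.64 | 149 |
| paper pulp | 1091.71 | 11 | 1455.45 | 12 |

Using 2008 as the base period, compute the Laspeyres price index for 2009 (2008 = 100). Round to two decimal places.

127.38

Laspeyres price index uses base-period quantities as weights.
ΣP(2009)·Q(2008) = 12.06×70 + 696.69×3 + 5.63×136 + 1.64×167 + 1455.45×11 = 844.2 + 2090.07 + 765.68 + 273.88 + 16009.95 = 19983.78
ΣP(2008)·Q(2008) = 10.56×70 + 633.29×3 + 5.16×136 + 2.03×167 + 1091.71×11 = 739.2 + 1899.87 + 701.76 + 339.01 + 12008.81 = 15688.65
Index = 19983.78 / 15688.65 × 100 = 127.3773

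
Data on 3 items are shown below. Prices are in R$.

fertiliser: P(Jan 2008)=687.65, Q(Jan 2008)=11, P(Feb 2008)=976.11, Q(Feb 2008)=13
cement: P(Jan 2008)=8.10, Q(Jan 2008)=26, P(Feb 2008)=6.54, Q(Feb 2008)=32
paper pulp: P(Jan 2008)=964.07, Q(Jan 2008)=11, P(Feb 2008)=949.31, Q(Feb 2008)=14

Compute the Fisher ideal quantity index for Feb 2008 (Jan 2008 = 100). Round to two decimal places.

123.07

Laspeyres component (base-period weights):
ΣP(Jan 2008)Q(Feb 2008) = 687.65×13 + 8.10×32 + 964.07×14 = 8939.45 + 259.2 + 13496.98 = 22695.63
ΣP(Jan 2008)Q(Jan 2008) = 687.65×11 + 8.10×26 + 964.07×11 = 7564.15 + 210.6 + 10604.77 = 18379.52
L = 22695.63 / 18379.52 × 100 = 123.4833
Paasche component (current-period weights):
ΣP(Feb 2008)Q(Feb 2008) = 976.11×13 + 6.54×32 + 949.31×14 = 12689.43 + 209.28 + 13290.34 = 26189.05
ΣP(Feb 2008)Q(Jan 2008) = 976.11×11 + 6.54×26 + 949.31×11 = 10737.21 + 170.04 + 10442.41 = 21349.66
P = 26189.05 / 21349.66 × 100 = 122.6673
Fisher = √(L × P) = √(123.4833 × 122.6673) = 123.0746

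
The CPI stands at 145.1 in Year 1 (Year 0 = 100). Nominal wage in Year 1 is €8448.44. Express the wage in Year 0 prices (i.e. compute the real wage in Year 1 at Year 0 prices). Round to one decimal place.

5822.5

Real = Nominal ÷ (Index/100) = 8448.44 ÷ (145.1/100)
     = 8448.44 ÷ 1.451 = 5822.4948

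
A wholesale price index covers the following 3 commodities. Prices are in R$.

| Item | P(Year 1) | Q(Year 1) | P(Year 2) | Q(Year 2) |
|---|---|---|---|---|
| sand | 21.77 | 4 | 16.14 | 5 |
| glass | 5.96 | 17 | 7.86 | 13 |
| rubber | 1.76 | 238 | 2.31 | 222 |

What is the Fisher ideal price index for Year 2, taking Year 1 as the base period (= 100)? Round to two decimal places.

Laspeyres component (base-period weights):
ΣP(Year 2)Q(Year 1) = 16.14×4 + 7.86×17 + 2.31×238 = 64.56 + 133.62 + 549.78 = 747.96
ΣP(Year 1)Q(Year 1) = 21.77×4 + 5.96×17 + 1.76×238 = 87.08 + 101.32 + 418.88 = 607.28
L = 747.96 / 607.28 × 100 = 123.1656
Paasche component (current-period weights):
ΣP(Year 2)Q(Year 2) = 16.14×5 + 7.86×13 + 2.31×222 = 80.7 + 102.18 + 512.82 = 695.7
ΣP(Year 1)Q(Year 2) = 21.77×5 + 5.96×13 + 1.76×222 = 108.85 + 77.48 + 390.72 = 577.05
P = 695.7 / 577.05 × 100 = 120.5615
Fisher = √(L × P) = √(123.1656 × 120.5615) = 121.8566

121.86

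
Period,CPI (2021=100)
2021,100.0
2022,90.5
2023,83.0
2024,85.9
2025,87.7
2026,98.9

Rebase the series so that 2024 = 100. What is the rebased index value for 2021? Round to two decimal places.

Rebased(2021) = 100.0 / 85.9 × 100 = 116.4144

116.41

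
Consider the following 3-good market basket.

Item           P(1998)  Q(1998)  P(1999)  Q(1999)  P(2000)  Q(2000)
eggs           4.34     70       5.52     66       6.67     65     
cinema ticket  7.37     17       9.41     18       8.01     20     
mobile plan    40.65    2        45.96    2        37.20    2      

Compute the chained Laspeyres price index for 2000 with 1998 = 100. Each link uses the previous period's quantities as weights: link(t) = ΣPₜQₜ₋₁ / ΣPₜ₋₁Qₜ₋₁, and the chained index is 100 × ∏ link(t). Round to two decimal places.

Link 1998→1999:
ΣP(1999)Q(1998) = 5.52×70 + 9.41×17 + 45.96×2 = 386.4 + 159.97 + 91.92 = 638.29
ΣP(1998)Q(1998) = 4.34×70 + 7.37×17 + 40.65×2 = 303.8 + 125.29 + 81.3 = 510.39
link = 638.29/510.39 = 1.250593
Link 1999→2000:
ΣP(2000)Q(1999) = 6.67×66 + 8.01×18 + 37.20×2 = 440.22 + 144.18 + 74.4 = 658.8
ΣP(1999)Q(1999) = 5.52×66 + 9.41×18 + 45.96×2 = 364.32 + 169.38 + 91.92 = 625.62
link = 658.8/625.62 = 1.053035
Chained index = 100 × 1.250593 × 1.053035 = 131.6918

131.69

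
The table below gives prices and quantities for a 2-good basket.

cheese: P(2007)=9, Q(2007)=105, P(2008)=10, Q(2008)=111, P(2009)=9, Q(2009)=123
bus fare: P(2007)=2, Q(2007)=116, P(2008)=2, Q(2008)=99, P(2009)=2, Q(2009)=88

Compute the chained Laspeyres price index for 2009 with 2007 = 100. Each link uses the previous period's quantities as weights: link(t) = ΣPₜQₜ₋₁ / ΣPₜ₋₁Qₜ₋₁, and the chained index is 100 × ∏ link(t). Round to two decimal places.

99.68

Link 2007→2008:
ΣP(2008)Q(2007) = 10×105 + 2×116 = 1050 + 232 = 1282
ΣP(2007)Q(2007) = 9×105 + 2×116 = 945 + 232 = 1177
link = 1282/1177 = 1.089210
Link 2008→2009:
ΣP(2009)Q(2008) = 9×111 + 2×99 = 999 + 198 = 1197
ΣP(2008)Q(2008) = 10×111 + 2×99 = 1110 + 198 = 1308
link = 1197/1308 = 0.915138
Chained index = 100 × 1.089210 × 0.915138 = 99.6777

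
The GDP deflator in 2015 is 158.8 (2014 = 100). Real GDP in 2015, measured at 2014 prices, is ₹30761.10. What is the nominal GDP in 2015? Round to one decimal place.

Nominal = Real × (Index/100) = 30761.10 × (158.8/100)
        = 30761.10 × 1.588 = 48848.6268

48848.6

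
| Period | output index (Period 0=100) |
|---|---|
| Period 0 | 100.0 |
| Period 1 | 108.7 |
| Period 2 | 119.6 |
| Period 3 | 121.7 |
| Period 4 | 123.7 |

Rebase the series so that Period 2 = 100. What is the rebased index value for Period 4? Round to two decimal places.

Rebased(Period 4) = 123.7 / 119.6 × 100 = 103.4281

103.43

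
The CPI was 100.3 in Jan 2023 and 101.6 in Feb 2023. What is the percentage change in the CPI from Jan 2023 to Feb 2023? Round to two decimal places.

Change = (101.6 − 100.3) / 100.3 × 100
       = 1.3 / 100.3 × 100 = 1.2961%

1.30%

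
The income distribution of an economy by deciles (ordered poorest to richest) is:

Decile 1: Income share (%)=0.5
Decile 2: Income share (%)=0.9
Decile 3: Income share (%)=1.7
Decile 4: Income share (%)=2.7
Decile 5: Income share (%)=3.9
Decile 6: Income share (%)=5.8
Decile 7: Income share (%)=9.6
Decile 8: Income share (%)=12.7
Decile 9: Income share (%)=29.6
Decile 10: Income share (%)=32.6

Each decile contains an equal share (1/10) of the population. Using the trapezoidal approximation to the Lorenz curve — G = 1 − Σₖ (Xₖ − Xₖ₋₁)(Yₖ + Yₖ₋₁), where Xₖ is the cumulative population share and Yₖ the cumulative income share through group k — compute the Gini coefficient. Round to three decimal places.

0.567

Cumulative income shares Yₖ: 0.0050, 0.0140, 0.0310, 0.0580, 0.0970, 0.1550, 0.2510, 0.3780, 0.6740, 1.0000
Σ (Xₖ−Xₖ₋₁)(Yₖ+Yₖ₋₁) = (1/10)(0.0050+0.0000) + (1/10)(0.0140+0.0050) + (1/10)(0.0310+0.0140) + (1/10)(0.0580+0.0310) + (1/10)(0.0970+0.0580) + (1/10)(0.1550+0.0970) + (1/10)(0.2510+0.1550) + (1/10)(0.3780+0.2510) + (1/10)(0.6740+0.3780) + (1/10)(1.0000+0.6740)
  = 0.0005 + 0.0019 + 0.0045 + 0.0089 + 0.0155 + 0.0252 + 0.0406 + 0.0629 + 0.1052 + 0.1674 = 0.4326
G = 1 − 0.4326 = 0.5674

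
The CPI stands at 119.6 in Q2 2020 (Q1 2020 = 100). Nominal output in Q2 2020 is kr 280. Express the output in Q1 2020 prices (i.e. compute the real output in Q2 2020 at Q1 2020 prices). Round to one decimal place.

234.1

Real = Nominal ÷ (Index/100) = 280 ÷ (119.6/100)
     = 280 ÷ 1.196 = 234.1137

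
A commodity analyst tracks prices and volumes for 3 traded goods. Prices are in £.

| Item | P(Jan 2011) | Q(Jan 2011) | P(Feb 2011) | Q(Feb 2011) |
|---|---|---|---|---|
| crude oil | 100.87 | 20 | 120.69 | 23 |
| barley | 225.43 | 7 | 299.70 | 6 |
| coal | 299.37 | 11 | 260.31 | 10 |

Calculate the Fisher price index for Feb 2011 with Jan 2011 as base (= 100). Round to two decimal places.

Laspeyres component (base-period weights):
ΣP(Feb 2011)Q(Jan 2011) = 120.69×20 + 299.70×7 + 260.31×11 = 2413.8 + 2097.9 + 2863.41 = 7375.11
ΣP(Jan 2011)Q(Jan 2011) = 100.87×20 + 225.43×7 + 299.37×11 = 2017.4 + 1578.01 + 3293.07 = 6888.48
L = 7375.11 / 6888.48 × 100 = 107.0644
Paasche component (current-period weights):
ΣP(Feb 2011)Q(Feb 2011) = 120.69×23 + 299.70×6 + 260.31×10 = 2775.87 + 1798.2 + 2603.1 = 7177.17
ΣP(Jan 2011)Q(Feb 2011) = 100.87×23 + 225.43×6 + 299.37×10 = 2320.01 + 1352.58 + 2993.7 = 6666.29
P = 7177.17 / 6666.29 × 100 = 107.6636
Fisher = √(L × P) = √(107.0644 × 107.6636) = 107.3636

107.36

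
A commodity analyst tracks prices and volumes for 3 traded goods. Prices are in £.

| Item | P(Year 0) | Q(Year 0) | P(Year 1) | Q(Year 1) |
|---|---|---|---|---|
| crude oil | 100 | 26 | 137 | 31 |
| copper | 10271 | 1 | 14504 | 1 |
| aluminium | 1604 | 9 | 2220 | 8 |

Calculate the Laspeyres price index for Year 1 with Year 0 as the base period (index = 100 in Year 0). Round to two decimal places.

139.33

Laspeyres price index uses base-period quantities as weights.
ΣP(Year 1)·Q(Year 0) = 137×26 + 14504×1 + 2220×9 = 3562 + 14504 + 19980 = 38046
ΣP(Year 0)·Q(Year 0) = 100×26 + 10271×1 + 1604×9 = 2600 + 10271 + 14436 = 27307
Index = 38046 / 27307 × 100 = 139.3269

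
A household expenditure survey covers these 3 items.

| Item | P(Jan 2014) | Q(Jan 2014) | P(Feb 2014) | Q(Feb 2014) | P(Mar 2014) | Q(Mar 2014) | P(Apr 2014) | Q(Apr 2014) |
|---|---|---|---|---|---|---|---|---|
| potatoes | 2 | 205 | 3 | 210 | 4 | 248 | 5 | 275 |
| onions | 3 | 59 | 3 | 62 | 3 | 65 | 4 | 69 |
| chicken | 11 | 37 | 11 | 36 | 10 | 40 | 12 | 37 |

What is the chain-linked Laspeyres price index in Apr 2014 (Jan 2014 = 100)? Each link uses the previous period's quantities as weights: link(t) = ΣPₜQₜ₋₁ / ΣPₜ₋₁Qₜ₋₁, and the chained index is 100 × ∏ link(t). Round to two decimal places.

Link Jan 2014→Feb 2014:
ΣP(Feb 2014)Q(Jan 2014) = 3×205 + 3×59 + 11×37 = 615 + 177 + 407 = 1199
ΣP(Jan 2014)Q(Jan 2014) = 2×205 + 3×59 + 11×37 = 410 + 177 + 407 = 994
link = 1199/994 = 1.206237
Link Feb 2014→Mar 2014:
ΣP(Mar 2014)Q(Feb 2014) = 4×210 + 3×62 + 10×36 = 840 + 186 + 360 = 1386
ΣP(Feb 2014)Q(Feb 2014) = 3×210 + 3×62 + 11×36 = 630 + 186 + 396 = 1212
link = 1386/1212 = 1.143564
Link Mar 2014→Apr 2014:
ΣP(Apr 2014)Q(Mar 2014) = 5×248 + 4×65 + 12×40 = 1240 + 260 + 480 = 1980
ΣP(Mar 2014)Q(Mar 2014) = 4×248 + 3×65 + 10×40 = 992 + 195 + 400 = 1587
link = 1980/1587 = 1.247637
Chained index = 100 × 1.206237 × 1.143564 × 1.247637 = 172.1003

172.10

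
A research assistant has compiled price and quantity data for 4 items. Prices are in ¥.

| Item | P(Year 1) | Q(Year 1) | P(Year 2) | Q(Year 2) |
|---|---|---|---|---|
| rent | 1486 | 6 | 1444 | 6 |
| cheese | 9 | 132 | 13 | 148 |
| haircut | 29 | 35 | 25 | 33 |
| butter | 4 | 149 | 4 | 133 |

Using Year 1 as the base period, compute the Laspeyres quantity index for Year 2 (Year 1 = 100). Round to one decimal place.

100.2

Laspeyres quantity index uses base-period prices as weights.
ΣP(Year 1)·Q(Year 2) = 1486×6 + 9×148 + 29×33 + 4×133 = 8916 + 1332 + 957 + 532 = 11737
ΣP(Year 1)·Q(Year 1) = 1486×6 + 9×132 + 29×35 + 4×149 = 8916 + 1188 + 1015 + 596 = 11715
Index = 11737 / 11715 × 100 = 100.1878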